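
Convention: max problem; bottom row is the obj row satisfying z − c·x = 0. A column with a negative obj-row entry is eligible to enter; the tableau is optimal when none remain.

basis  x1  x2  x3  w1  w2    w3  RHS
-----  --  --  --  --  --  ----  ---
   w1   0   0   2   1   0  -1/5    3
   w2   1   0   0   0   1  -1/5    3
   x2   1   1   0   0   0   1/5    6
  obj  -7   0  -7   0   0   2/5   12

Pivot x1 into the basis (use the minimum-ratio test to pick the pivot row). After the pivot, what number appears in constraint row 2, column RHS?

3

Ratio test on column x1 — row 1: entry 0 ≤ 0; row 2: 3/1 = 3; row 3: 6/1 = 6. Minimum is 3 at row 2 (w2 leaves); pivot element 1.
Divide row 2 by 1; eliminate column x1 from the other rows.
In the new row 2, the RHS entry is the old entry divided by the pivot: 3/1 = 3.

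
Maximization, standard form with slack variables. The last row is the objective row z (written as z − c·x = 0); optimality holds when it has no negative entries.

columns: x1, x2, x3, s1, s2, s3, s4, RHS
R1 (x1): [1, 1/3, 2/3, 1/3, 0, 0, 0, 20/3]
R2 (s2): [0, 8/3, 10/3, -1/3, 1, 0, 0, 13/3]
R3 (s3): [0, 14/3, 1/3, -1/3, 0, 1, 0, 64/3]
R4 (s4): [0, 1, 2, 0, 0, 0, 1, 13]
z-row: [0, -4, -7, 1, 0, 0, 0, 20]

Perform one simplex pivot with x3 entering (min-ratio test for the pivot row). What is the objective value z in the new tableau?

291/10

Ratio test on column x3 — row 1: (20/3)/(2/3) = 10; row 2: (13/3)/(10/3) = 13/10; row 3: (64/3)/(1/3) = 64; row 4: 13/2 = 13/2. Minimum is 13/10 at row 2 (s2 leaves); pivot element 10/3.
Pivot on row 2; the z-row RHS becomes 20 − (-7)·(13/10) = 291/10.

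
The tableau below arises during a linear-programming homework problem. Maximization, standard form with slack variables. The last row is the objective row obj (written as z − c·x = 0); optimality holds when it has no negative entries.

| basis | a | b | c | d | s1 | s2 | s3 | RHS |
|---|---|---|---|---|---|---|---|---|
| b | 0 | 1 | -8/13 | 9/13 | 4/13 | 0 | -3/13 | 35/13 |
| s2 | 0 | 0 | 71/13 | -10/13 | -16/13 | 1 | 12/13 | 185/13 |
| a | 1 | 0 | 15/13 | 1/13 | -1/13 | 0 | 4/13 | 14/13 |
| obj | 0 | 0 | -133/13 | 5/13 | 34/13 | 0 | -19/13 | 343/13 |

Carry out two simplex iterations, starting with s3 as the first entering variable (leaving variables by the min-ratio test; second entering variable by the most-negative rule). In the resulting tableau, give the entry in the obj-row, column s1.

Ratio test on column s3 — row 1: entry -3/13 ≤ 0; row 2: (185/13)/(12/13) = 185/12; row 3: (14/13)/(4/13) = 7/2. Minimum is 7/2 at row 3 (a leaves); pivot element 4/13.
Divide row 3 by 4/13; eliminate column s3 from the other rows.
Second iteration: most negative obj-row entry is -19/4 in column c, so c enters.
Ratio test on column c — row 1: (7/2)/(1/4) = 14; row 2: 11/2 = 11/2; row 3: (7/2)/(15/4) = 14/15. Minimum is 14/15 at row 3 (s3 leaves); pivot element 15/4.
Divide row 3 by 15/4; eliminate column c from the other rows.
After both pivots, the entry at the obj-row, column s1 is 29/15.

29/15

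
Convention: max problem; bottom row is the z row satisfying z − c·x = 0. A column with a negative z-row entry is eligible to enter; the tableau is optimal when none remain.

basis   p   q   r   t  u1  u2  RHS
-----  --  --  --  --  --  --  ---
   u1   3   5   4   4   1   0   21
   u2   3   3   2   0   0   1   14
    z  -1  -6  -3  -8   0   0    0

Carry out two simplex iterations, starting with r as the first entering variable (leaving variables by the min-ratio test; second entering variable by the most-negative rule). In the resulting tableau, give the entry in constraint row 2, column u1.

0

Ratio test on column r — row 1: 21/4 = 21/4; row 2: 14/2 = 7. Minimum is 21/4 at row 1 (u1 leaves); pivot element 4.
Divide row 1 by 4; eliminate column r from the other rows.
Second iteration: most negative z-row entry is -5 in column t, so t enters.
Ratio test on column t — row 1: (21/4)/1 = 21/4; row 2: entry -2 ≤ 0. Minimum is 21/4 at row 1 (r leaves); pivot element 1.
Divide row 1 by 1; eliminate column t from the other rows.
After both pivots, the entry at constraint row 2, column u1 is 0.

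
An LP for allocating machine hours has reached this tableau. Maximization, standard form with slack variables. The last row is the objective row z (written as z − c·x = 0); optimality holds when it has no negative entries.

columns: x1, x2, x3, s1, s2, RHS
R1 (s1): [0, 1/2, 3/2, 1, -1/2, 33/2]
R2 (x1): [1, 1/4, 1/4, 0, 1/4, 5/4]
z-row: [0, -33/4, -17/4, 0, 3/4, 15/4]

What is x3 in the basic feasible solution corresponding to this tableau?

x3 is not in the basis, so in the current basic feasible solution x3 = 0.

0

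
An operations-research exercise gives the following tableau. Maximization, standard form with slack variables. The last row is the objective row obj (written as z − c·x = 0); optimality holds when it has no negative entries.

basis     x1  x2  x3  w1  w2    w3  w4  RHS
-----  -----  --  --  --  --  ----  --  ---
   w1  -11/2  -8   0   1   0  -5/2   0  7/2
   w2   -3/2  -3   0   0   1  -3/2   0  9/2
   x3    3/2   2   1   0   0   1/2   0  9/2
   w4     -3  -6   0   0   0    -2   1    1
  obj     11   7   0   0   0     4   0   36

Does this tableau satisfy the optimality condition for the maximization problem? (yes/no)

yes

Every obj-row coefficient is ≥ 0, so the tableau is optimal.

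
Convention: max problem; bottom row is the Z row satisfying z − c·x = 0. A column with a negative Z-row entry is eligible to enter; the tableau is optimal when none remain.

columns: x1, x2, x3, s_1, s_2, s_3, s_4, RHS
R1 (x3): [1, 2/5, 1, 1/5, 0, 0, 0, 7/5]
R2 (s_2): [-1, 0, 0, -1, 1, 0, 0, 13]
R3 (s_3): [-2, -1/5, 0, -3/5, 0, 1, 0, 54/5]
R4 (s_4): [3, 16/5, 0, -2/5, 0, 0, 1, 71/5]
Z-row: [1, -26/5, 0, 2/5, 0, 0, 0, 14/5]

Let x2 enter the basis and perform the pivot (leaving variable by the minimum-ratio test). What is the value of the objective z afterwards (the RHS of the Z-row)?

Ratio test on column x2 — row 1: (7/5)/(2/5) = 7/2; row 2: entry 0 ≤ 0; row 3: entry -1/5 ≤ 0; row 4: (71/5)/(16/5) = 71/16. Minimum is 7/2 at row 1 (x3 leaves); pivot element 2/5.
Pivot on row 1; the Z-row RHS becomes 14/5 − (-26/5)·(7/2) = 21.

21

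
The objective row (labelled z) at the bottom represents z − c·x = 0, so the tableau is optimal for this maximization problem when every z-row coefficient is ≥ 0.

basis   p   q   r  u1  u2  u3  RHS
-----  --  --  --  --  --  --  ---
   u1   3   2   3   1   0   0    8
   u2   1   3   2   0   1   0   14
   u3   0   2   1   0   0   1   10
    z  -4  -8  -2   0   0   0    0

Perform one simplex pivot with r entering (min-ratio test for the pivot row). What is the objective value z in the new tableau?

16/3

Ratio test on column r — row 1: 8/3 = 8/3; row 2: 14/2 = 7; row 3: 10/1 = 10. Minimum is 8/3 at row 1 (u1 leaves); pivot element 3.
Pivot on row 1; the z-row RHS becomes 0 − (-2)·(8/3) = 16/3.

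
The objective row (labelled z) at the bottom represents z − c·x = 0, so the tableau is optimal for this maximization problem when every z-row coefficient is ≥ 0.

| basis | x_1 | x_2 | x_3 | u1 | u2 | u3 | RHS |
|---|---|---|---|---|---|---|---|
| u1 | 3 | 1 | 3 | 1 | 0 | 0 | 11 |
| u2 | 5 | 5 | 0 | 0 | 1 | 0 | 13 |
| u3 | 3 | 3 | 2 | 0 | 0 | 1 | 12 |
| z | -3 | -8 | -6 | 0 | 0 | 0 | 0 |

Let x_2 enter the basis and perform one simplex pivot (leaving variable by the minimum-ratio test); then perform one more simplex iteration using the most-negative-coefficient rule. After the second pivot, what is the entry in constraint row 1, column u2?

7/10

Ratio test on column x_2 — row 1: 11/1 = 11; row 2: 13/5 = 13/5; row 3: 12/3 = 4. Minimum is 13/5 at row 2 (u2 leaves); pivot element 5.
Divide row 2 by 5; eliminate column x_2 from the other rows.
Second iteration: most negative z-row entry is -6 in column x_3, so x_3 enters.
Ratio test on column x_3 — row 1: (42/5)/3 = 14/5; row 2: entry 0 ≤ 0; row 3: (21/5)/2 = 21/10. Minimum is 21/10 at row 3 (u3 leaves); pivot element 2.
Divide row 3 by 2; eliminate column x_3 from the other rows.
After both pivots, the entry at constraint row 1, column u2 is 7/10.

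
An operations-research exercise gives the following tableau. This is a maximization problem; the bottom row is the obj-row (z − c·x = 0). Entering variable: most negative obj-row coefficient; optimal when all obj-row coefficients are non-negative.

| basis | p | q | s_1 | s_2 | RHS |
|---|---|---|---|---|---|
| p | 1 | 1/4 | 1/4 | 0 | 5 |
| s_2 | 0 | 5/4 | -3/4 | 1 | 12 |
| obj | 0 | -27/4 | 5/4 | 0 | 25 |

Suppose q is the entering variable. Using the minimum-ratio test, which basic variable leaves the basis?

s_2

Column q entries and ratios — p: 5/(1/4) = 20; s_2: 12/(5/4) = 48/5.
Smallest ratio is 48/5 in the row of s_2, so s_2 leaves.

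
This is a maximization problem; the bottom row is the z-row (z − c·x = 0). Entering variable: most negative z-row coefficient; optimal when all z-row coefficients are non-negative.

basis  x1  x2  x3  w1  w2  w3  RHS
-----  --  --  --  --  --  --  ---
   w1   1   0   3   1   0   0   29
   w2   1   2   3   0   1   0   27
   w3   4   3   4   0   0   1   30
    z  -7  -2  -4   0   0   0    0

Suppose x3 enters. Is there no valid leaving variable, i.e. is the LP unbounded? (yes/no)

Column x3 has positive entries in row(s) 1, 2, 3, so the ratio test bounds it — not unbounded.

no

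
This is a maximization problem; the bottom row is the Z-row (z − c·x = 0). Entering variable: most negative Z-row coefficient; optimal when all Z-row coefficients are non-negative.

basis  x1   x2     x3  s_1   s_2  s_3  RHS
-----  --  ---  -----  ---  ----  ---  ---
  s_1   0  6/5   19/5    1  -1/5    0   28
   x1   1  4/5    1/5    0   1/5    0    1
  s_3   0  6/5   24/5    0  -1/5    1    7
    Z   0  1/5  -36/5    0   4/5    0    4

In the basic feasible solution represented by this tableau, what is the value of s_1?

28

s_1 is basic (row 1); its value is the RHS of that row, 28.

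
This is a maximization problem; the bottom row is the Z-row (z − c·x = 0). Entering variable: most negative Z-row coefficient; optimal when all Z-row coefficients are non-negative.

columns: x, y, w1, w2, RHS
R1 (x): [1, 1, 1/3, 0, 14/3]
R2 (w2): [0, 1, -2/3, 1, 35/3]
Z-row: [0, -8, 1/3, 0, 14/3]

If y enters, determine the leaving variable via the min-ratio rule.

x

Column y entries and ratios — x: (14/3)/1 = 14/3; w2: (35/3)/1 = 35/3.
Smallest ratio is 14/3 in the row of x, so x leaves.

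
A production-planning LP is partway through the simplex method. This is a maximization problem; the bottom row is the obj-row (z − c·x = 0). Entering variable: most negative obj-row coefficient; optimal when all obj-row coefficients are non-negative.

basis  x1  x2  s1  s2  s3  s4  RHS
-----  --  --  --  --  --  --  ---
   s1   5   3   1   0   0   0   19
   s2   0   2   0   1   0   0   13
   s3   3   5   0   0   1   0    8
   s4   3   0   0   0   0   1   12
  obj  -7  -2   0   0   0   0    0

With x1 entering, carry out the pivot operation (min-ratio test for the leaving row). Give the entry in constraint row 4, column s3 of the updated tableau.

-1

Ratio test on column x1 — row 1: 19/5 = 19/5; row 2: entry 0 ≤ 0; row 3: 8/3 = 8/3; row 4: 12/3 = 4. Minimum is 8/3 at row 3 (s3 leaves); pivot element 3.
Divide row 3 by 3; eliminate column x1 from the other rows.
Row 4 update in column s3: 0 − 3·(1/3) = -1.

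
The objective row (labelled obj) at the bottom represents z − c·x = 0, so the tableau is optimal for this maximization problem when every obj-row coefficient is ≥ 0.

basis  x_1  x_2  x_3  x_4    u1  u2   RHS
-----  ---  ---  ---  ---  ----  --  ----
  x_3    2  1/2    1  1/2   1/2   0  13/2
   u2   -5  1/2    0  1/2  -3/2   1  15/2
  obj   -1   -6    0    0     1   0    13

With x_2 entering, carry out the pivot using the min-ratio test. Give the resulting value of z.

Ratio test on column x_2 — row 1: (13/2)/(1/2) = 13; row 2: (15/2)/(1/2) = 15. Minimum is 13 at row 1 (x_3 leaves); pivot element 1/2.
Pivot on row 1; the obj-row RHS becomes 13 − (-6)·13 = 91.

91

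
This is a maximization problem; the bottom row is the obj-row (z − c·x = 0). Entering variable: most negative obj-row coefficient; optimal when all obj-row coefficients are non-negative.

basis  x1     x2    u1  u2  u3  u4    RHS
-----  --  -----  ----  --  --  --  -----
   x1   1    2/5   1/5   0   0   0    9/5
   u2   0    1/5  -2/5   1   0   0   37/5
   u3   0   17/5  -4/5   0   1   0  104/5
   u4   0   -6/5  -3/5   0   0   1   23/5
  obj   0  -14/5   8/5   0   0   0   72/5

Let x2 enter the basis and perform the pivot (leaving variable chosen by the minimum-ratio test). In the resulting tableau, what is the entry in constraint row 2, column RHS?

13/2

Ratio test on column x2 — row 1: (9/5)/(2/5) = 9/2; row 2: (37/5)/(1/5) = 37; row 3: (104/5)/(17/5) = 104/17; row 4: entry -6/5 ≤ 0. Minimum is 9/2 at row 1 (x1 leaves); pivot element 2/5.
Divide row 1 by 2/5; eliminate column x2 from the other rows.
Row 2 update in column RHS: 37/5 − (1/5)·(9/2) = 13/2.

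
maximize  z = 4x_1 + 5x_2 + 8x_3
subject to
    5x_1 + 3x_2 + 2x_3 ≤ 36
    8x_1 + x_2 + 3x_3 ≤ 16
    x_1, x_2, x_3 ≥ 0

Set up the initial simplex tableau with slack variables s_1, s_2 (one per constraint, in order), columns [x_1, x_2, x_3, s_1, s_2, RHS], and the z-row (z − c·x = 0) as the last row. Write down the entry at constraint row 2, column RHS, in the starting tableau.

The RHS of constraint 2 is b_2 = 16.

16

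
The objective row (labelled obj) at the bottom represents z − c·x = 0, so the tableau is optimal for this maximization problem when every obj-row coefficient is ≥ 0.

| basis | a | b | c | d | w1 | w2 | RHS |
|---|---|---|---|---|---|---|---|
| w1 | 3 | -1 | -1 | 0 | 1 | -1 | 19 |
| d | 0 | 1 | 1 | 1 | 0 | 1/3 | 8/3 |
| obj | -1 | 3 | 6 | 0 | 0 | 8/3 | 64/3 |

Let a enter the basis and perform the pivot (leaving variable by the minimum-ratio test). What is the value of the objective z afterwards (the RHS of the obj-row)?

83/3

Ratio test on column a — row 1: 19/3 = 19/3; row 2: entry 0 ≤ 0. Minimum is 19/3 at row 1 (w1 leaves); pivot element 3.
Pivot on row 1; the obj-row RHS becomes 64/3 − (-1)·(19/3) = 83/3.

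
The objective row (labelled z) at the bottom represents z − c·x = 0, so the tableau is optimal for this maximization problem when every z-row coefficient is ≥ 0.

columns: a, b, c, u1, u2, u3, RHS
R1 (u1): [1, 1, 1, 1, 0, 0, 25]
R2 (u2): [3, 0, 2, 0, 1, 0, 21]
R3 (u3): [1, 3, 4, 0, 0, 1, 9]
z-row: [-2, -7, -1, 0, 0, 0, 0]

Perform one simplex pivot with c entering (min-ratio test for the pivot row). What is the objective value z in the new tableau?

Ratio test on column c — row 1: 25/1 = 25; row 2: 21/2 = 21/2; row 3: 9/4 = 9/4. Minimum is 9/4 at row 3 (u3 leaves); pivot element 4.
Pivot on row 3; the z-row RHS becomes 0 − (-1)·(9/4) = 9/4.

9/4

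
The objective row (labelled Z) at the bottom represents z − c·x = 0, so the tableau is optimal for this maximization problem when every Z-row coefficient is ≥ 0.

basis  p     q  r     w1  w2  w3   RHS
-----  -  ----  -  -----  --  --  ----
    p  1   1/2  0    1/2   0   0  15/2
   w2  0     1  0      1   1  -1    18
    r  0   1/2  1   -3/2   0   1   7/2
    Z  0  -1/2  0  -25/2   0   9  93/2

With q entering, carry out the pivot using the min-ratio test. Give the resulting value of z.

50

Ratio test on column q — row 1: (15/2)/(1/2) = 15; row 2: 18/1 = 18; row 3: (7/2)/(1/2) = 7. Minimum is 7 at row 3 (r leaves); pivot element 1/2.
Pivot on row 3; the Z-row RHS becomes 93/2 − (-1/2)·7 = 50.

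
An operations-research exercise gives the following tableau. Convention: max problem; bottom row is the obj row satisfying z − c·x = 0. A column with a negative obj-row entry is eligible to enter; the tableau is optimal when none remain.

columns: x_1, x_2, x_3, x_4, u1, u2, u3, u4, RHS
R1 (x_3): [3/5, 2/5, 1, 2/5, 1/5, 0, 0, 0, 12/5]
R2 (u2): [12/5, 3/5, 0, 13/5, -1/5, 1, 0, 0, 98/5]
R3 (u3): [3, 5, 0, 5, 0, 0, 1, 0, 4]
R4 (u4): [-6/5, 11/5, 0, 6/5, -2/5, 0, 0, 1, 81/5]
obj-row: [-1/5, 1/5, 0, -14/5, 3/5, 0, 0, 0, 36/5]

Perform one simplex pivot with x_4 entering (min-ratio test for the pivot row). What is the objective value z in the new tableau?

Ratio test on column x_4 — row 1: (12/5)/(2/5) = 6; row 2: (98/5)/(13/5) = 98/13; row 3: 4/5 = 4/5; row 4: (81/5)/(6/5) = 27/2. Minimum is 4/5 at row 3 (u3 leaves); pivot element 5.
Pivot on row 3; the obj-row RHS becomes 36/5 − (-14/5)·(4/5) = 236/25.

236/25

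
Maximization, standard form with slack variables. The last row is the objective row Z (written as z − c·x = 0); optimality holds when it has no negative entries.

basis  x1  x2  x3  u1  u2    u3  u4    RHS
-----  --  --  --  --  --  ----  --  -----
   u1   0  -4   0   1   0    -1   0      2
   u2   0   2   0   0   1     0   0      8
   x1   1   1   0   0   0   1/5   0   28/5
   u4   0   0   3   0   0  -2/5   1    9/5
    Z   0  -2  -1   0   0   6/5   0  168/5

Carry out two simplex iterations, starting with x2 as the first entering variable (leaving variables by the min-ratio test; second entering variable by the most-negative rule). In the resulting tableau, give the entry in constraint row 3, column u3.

Ratio test on column x2 — row 1: entry -4 ≤ 0; row 2: 8/2 = 4; row 3: (28/5)/1 = 28/5; row 4: entry 0 ≤ 0. Minimum is 4 at row 2 (u2 leaves); pivot element 2.
Divide row 2 by 2; eliminate column x2 from the other rows.
Second iteration: most negative Z-row entry is -1 in column x3, so x3 enters.
Ratio test on column x3 — row 1: entry 0 ≤ 0; row 2: entry 0 ≤ 0; row 3: entry 0 ≤ 0; row 4: (9/5)/3 = 3/5. Minimum is 3/5 at row 4 (u4 leaves); pivot element 3.
Divide row 4 by 3; eliminate column x3 from the other rows.
After both pivots, the entry at constraint row 3, column u3 is 1/5.

1/5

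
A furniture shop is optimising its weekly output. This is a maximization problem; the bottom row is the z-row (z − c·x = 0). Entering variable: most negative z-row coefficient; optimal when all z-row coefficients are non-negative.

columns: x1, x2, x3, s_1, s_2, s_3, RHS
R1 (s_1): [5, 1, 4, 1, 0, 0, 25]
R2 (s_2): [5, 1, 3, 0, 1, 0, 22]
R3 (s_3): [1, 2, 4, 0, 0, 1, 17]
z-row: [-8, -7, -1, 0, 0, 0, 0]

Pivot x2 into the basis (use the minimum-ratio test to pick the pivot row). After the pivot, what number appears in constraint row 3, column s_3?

1/2

Ratio test on column x2 — row 1: 25/1 = 25; row 2: 22/1 = 22; row 3: 17/2 = 17/2. Minimum is 17/2 at row 3 (s_3 leaves); pivot element 2.
Divide row 3 by 2; eliminate column x2 from the other rows.
In the new row 3, the s_3 entry is the old entry divided by the pivot: 1/2 = 1/2.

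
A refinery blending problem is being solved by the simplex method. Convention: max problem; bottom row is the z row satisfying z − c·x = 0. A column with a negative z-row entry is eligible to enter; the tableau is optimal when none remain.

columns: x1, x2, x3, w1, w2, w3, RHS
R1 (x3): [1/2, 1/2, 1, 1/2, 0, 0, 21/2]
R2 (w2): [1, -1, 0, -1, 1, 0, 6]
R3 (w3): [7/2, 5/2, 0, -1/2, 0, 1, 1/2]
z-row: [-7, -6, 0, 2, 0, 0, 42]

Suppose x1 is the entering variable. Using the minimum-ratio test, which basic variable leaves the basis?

Column x1 entries and ratios — x3: (21/2)/(1/2) = 21; w2: 6/1 = 6; w3: (1/2)/(7/2) = 1/7.
Smallest ratio is 1/7 in the row of w3, so w3 leaves.

w3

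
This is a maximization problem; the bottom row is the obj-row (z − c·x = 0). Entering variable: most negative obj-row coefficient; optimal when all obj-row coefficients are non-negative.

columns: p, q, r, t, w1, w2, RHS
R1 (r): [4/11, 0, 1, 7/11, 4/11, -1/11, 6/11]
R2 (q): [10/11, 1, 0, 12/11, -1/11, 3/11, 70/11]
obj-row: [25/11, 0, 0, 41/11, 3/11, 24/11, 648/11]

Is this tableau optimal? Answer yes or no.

yes

Every obj-row coefficient is ≥ 0, so the tableau is optimal.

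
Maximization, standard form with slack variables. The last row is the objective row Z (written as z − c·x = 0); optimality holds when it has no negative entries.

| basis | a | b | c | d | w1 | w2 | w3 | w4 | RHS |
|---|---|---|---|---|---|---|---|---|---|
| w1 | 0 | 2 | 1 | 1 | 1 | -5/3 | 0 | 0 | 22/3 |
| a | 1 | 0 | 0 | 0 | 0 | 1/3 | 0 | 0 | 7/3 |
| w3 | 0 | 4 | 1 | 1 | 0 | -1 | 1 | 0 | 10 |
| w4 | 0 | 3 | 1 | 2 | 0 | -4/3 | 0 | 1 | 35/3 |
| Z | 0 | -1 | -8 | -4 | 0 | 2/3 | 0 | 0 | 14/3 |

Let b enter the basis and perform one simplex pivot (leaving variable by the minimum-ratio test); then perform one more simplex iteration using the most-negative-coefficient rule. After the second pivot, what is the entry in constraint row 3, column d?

Ratio test on column b — row 1: (22/3)/2 = 11/3; row 2: entry 0 ≤ 0; row 3: 10/4 = 5/2; row 4: (35/3)/3 = 35/9. Minimum is 5/2 at row 3 (w3 leaves); pivot element 4.
Divide row 3 by 4; eliminate column b from the other rows.
Second iteration: most negative Z-row entry is -31/4 in column c, so c enters.
Ratio test on column c — row 1: (7/3)/(1/2) = 14/3; row 2: entry 0 ≤ 0; row 3: (5/2)/(1/4) = 10; row 4: (25/6)/(1/4) = 50/3. Minimum is 14/3 at row 1 (w1 leaves); pivot element 1/2.
Divide row 1 by 1/2; eliminate column c from the other rows.
After both pivots, the entry at constraint row 3, column d is 0.

0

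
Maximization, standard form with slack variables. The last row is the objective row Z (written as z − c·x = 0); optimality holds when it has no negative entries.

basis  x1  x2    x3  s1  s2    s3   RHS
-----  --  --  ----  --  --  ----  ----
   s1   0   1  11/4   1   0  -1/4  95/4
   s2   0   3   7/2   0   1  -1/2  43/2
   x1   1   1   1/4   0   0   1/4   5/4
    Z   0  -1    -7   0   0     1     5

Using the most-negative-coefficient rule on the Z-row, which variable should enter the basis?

x3

Negative Z-row entries: x2: -1, x3: -7.
The most negative is -7 in column x3, so x3 enters.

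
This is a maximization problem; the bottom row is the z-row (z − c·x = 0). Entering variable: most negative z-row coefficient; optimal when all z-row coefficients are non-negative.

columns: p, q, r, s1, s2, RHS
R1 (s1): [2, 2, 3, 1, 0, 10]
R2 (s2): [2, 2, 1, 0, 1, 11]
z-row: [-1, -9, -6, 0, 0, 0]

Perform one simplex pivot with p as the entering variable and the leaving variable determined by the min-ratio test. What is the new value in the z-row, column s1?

Ratio test on column p — row 1: 10/2 = 5; row 2: 11/2 = 11/2. Minimum is 5 at row 1 (s1 leaves); pivot element 2.
Divide row 1 by 2; eliminate column p from the other rows.
z-row update in column s1: 0 − (-1)·(1/2) = 1/2.

1/2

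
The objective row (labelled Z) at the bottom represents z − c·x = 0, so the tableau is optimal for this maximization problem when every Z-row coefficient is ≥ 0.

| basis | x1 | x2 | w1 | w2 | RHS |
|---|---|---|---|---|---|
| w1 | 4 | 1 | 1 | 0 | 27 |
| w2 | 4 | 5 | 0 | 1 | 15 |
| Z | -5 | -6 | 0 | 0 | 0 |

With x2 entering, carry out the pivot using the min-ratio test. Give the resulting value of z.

18

Ratio test on column x2 — row 1: 27/1 = 27; row 2: 15/5 = 3. Minimum is 3 at row 2 (w2 leaves); pivot element 5.
Pivot on row 2; the Z-row RHS becomes 0 − (-6)·3 = 18.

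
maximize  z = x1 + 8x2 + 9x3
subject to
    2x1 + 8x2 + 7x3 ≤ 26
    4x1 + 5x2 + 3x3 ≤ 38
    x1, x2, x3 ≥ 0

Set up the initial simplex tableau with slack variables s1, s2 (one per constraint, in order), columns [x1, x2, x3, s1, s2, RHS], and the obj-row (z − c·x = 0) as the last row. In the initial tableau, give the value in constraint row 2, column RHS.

38

The RHS of constraint 2 is b_2 = 38.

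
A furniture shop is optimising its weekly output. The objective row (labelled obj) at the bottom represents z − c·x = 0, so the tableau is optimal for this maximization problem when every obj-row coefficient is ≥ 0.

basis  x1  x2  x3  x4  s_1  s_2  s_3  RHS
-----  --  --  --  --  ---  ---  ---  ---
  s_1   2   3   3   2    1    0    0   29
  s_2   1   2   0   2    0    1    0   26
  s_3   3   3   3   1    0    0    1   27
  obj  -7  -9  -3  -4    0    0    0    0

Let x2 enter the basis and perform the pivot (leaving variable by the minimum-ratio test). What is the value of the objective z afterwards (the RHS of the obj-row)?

81

Ratio test on column x2 — row 1: 29/3 = 29/3; row 2: 26/2 = 13; row 3: 27/3 = 9. Minimum is 9 at row 3 (s_3 leaves); pivot element 3.
Pivot on row 3; the obj-row RHS becomes 0 − (-9)·9 = 81.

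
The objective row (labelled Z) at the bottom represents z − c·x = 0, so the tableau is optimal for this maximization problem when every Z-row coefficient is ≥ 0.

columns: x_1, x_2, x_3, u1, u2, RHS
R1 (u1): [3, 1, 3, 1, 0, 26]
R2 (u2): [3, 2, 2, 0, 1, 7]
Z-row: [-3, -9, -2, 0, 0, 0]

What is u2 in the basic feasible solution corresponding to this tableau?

7

u2 is basic (row 2); its value is the RHS of that row, 7.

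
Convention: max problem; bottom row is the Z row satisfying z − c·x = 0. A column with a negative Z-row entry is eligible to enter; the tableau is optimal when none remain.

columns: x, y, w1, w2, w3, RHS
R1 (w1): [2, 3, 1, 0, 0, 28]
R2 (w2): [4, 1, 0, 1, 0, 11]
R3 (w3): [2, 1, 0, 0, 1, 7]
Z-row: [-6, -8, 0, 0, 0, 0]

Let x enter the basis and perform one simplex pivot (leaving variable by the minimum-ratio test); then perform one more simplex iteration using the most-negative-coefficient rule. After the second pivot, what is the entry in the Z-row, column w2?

-5

Ratio test on column x — row 1: 28/2 = 14; row 2: 11/4 = 11/4; row 3: 7/2 = 7/2. Minimum is 11/4 at row 2 (w2 leaves); pivot element 4.
Divide row 2 by 4; eliminate column x from the other rows.
Second iteration: most negative Z-row entry is -13/2 in column y, so y enters.
Ratio test on column y — row 1: (45/2)/(5/2) = 9; row 2: (11/4)/(1/4) = 11; row 3: (3/2)/(1/2) = 3. Minimum is 3 at row 3 (w3 leaves); pivot element 1/2.
Divide row 3 by 1/2; eliminate column y from the other rows.
After both pivots, the entry at the Z-row, column w2 is -5.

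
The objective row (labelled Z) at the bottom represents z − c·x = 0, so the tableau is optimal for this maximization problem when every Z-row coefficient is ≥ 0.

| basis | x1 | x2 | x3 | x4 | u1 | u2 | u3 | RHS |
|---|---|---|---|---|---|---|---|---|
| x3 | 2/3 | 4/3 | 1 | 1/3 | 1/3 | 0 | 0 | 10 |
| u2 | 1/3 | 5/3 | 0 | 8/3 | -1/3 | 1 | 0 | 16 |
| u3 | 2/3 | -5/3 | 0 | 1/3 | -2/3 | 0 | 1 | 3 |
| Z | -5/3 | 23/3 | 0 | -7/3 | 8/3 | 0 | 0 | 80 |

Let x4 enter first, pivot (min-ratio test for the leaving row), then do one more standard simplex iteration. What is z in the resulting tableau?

Ratio test on column x4 — row 1: 10/(1/3) = 30; row 2: 16/(8/3) = 6; row 3: 3/(1/3) = 9. Minimum is 6 at row 2 (u2 leaves); pivot element 8/3.
Pivot on row 2; the Z-row RHS becomes 80 − (-7/3)·6 = 94.
Next entering variable (most negative Z-row entry -11/8): x1.
Ratio test on column x1 — row 1: 8/(5/8) = 64/5; row 2: 6/(1/8) = 48; row 3: 1/(5/8) = 8/5. Minimum is 8/5 at row 3 (u3 leaves); pivot element 5/8.
After the second pivot the Z-row RHS is 94 − (-11/8)·(8/5) = 481/5.

481/5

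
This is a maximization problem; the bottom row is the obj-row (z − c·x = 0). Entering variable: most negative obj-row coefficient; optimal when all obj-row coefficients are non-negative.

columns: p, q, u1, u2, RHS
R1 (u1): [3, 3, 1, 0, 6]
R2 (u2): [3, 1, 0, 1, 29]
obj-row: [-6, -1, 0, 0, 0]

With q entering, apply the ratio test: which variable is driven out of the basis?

u1

Column q entries and ratios — u1: 6/3 = 2; u2: 29/1 = 29.
Smallest ratio is 2 in the row of u1, so u1 leaves.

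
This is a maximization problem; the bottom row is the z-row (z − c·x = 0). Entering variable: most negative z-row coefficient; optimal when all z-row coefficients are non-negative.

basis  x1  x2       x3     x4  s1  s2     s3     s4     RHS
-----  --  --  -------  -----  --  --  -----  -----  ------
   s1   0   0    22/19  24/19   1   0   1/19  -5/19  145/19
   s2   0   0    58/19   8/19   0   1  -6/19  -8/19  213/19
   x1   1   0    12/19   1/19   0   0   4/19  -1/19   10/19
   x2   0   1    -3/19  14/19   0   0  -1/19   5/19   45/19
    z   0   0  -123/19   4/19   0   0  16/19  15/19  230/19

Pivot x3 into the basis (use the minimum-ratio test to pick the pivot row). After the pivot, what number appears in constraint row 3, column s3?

Ratio test on column x3 — row 1: (145/19)/(22/19) = 145/22; row 2: (213/19)/(58/19) = 213/58; row 3: (10/19)/(12/19) = 5/6; row 4: entry -3/19 ≤ 0. Minimum is 5/6 at row 3 (x1 leaves); pivot element 12/19.
Divide row 3 by 12/19; eliminate column x3 from the other rows.
In the new row 3, the s3 entry is the old entry divided by the pivot: (4/19)/(12/19) = 1/3.

1/3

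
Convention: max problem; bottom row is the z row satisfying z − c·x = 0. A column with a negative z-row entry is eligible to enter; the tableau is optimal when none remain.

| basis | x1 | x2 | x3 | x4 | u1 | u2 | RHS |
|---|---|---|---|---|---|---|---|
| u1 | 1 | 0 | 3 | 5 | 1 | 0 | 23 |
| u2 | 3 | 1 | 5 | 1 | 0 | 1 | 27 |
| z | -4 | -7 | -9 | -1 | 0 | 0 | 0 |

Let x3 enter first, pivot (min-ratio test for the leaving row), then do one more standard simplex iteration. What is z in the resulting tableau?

189

Ratio test on column x3 — row 1: 23/3 = 23/3; row 2: 27/5 = 27/5. Minimum is 27/5 at row 2 (u2 leaves); pivot element 5.
Pivot on row 2; the z-row RHS becomes 0 − (-9)·(27/5) = 243/5.
Next entering variable (most negative z-row entry -26/5): x2.
Ratio test on column x2 — row 1: entry -3/5 ≤ 0; row 2: (27/5)/(1/5) = 27. Minimum is 27 at row 2 (x3 leaves); pivot element 1/5.
After the second pivot the z-row RHS is 243/5 − (-26/5)·27 = 189.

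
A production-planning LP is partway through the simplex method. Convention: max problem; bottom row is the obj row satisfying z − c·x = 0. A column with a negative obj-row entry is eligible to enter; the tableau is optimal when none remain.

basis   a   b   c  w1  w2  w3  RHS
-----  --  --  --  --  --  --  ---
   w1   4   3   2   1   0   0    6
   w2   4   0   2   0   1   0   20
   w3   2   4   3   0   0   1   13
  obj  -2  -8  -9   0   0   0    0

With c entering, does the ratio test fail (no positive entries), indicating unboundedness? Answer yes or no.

no

Column c has positive entries in row(s) 1, 2, 3, so the ratio test bounds it — not unbounded.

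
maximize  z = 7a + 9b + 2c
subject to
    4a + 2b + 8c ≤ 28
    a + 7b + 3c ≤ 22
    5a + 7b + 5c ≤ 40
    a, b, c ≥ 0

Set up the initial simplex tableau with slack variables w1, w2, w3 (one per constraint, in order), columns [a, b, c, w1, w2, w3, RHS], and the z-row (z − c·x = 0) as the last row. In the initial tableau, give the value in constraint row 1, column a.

4

Constraint 1 has coefficient 4 on a.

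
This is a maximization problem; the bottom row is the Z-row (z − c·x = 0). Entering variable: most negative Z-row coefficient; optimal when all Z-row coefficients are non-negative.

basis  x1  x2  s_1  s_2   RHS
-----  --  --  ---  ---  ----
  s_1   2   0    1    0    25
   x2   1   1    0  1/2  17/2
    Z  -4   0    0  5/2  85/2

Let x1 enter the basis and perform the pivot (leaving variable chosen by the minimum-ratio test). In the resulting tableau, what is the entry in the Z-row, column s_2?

9/2

Ratio test on column x1 — row 1: 25/2 = 25/2; row 2: (17/2)/1 = 17/2. Minimum is 17/2 at row 2 (x2 leaves); pivot element 1.
Divide row 2 by 1; eliminate column x1 from the other rows.
Z-row update in column s_2: 5/2 − (-4)·(1/2) = 9/2.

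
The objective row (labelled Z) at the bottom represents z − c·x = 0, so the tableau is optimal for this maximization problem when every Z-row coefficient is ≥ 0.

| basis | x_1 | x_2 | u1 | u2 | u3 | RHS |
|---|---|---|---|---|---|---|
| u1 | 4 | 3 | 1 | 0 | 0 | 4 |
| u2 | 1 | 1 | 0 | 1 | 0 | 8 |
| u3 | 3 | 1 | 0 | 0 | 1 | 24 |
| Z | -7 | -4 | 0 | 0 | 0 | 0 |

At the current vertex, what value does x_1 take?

0

x_1 is not in the basis, so in the current basic feasible solution x_1 = 0.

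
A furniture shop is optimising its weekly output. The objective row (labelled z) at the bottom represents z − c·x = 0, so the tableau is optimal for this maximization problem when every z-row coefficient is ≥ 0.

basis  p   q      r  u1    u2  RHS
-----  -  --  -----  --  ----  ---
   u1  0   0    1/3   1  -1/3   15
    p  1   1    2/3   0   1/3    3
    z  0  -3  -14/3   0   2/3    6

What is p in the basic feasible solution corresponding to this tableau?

3

p is basic (row 2); its value is the RHS of that row, 3.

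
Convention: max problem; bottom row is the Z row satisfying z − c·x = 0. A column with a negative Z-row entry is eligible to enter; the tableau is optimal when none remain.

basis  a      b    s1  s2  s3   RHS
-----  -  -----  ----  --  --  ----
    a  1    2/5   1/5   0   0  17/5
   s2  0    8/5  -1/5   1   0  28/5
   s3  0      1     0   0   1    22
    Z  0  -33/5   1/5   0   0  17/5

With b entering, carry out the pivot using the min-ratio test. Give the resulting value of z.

53/2

Ratio test on column b — row 1: (17/5)/(2/5) = 17/2; row 2: (28/5)/(8/5) = 7/2; row 3: 22/1 = 22. Minimum is 7/2 at row 2 (s2 leaves); pivot element 8/5.
Pivot on row 2; the Z-row RHS becomes 17/5 − (-33/5)·(7/2) = 53/2.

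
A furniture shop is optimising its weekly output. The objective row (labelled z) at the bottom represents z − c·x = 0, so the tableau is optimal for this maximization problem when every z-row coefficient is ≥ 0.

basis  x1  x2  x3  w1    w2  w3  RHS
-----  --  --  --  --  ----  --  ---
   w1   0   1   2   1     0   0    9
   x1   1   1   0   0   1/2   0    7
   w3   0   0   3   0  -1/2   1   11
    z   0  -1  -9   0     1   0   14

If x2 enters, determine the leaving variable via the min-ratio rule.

Column x2 entries and ratios — w1: 9/1 = 9; x1: 7/1 = 7; w3: 0 ≤ 0, skip.
Smallest ratio is 7 in the row of x1, so x1 leaves.

x1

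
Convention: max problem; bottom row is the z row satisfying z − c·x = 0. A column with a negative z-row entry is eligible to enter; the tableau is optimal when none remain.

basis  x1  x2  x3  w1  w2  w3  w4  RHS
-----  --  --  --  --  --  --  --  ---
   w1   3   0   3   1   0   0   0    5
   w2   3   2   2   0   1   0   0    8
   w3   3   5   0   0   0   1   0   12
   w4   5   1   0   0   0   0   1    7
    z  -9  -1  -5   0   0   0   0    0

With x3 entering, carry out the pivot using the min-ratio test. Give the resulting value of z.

Ratio test on column x3 — row 1: 5/3 = 5/3; row 2: 8/2 = 4; row 3: entry 0 ≤ 0; row 4: entry 0 ≤ 0. Minimum is 5/3 at row 1 (w1 leaves); pivot element 3.
Pivot on row 1; the z-row RHS becomes 0 − (-5)·(5/3) = 25/3.

25/3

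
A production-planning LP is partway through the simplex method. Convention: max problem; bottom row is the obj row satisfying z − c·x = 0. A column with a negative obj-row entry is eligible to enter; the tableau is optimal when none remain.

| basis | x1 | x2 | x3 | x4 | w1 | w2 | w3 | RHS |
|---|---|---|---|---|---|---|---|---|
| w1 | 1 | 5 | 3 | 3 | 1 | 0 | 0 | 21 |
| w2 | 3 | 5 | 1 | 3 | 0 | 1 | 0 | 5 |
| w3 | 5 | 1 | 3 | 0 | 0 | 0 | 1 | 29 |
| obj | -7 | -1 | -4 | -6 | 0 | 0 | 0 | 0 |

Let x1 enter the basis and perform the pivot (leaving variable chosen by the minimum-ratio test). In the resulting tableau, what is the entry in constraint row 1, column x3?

8/3

Ratio test on column x1 — row 1: 21/1 = 21; row 2: 5/3 = 5/3; row 3: 29/5 = 29/5. Minimum is 5/3 at row 2 (w2 leaves); pivot element 3.
Divide row 2 by 3; eliminate column x1 from the other rows.
Row 1 update in column x3: 3 − 1·(1/3) = 8/3.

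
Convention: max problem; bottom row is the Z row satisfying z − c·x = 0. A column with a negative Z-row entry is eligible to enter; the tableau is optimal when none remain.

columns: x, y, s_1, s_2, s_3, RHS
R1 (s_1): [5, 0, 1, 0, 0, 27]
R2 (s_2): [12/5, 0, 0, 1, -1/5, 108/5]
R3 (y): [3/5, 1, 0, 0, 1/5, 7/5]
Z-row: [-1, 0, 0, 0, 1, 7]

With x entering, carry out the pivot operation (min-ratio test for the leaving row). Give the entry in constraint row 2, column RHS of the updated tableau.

Ratio test on column x — row 1: 27/5 = 27/5; row 2: (108/5)/(12/5) = 9; row 3: (7/5)/(3/5) = 7/3. Minimum is 7/3 at row 3 (y leaves); pivot element 3/5.
Divide row 3 by 3/5; eliminate column x from the other rows.
Row 2 update in column RHS: 108/5 − (12/5)·(7/3) = 16.

16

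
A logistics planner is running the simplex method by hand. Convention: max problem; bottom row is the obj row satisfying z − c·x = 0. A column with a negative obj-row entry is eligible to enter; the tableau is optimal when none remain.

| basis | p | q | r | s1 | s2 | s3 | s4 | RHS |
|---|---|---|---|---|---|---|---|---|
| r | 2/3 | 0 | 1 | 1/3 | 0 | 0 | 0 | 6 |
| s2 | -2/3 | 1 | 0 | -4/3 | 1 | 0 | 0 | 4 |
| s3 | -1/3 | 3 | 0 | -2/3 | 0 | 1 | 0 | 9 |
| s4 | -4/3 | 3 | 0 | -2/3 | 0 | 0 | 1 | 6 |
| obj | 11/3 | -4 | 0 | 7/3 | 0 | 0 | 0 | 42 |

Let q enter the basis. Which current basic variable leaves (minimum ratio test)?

s4

Column q entries and ratios — r: 0 ≤ 0, skip; s2: 4/1 = 4; s3: 9/3 = 3; s4: 6/3 = 2.
Smallest ratio is 2 in the row of s4, so s4 leaves.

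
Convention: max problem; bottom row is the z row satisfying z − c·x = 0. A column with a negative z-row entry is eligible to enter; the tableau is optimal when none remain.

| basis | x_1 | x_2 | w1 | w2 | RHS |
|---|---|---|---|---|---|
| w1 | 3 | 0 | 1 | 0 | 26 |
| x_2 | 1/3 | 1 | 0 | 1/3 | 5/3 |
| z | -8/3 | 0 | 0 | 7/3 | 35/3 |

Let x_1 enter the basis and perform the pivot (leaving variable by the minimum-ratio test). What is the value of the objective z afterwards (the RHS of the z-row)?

Ratio test on column x_1 — row 1: 26/3 = 26/3; row 2: (5/3)/(1/3) = 5. Minimum is 5 at row 2 (x_2 leaves); pivot element 1/3.
Pivot on row 2; the z-row RHS becomes 35/3 − (-8/3)·5 = 25.

25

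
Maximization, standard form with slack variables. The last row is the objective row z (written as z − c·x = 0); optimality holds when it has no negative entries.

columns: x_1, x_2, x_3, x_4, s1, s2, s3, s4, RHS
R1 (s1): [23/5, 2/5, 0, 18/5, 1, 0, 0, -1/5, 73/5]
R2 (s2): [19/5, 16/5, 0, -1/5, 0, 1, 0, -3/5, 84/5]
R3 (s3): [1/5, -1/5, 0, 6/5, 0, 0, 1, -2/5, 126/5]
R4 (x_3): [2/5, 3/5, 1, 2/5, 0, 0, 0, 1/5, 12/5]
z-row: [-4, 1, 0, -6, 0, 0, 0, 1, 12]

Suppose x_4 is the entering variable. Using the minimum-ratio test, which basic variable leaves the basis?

Column x_4 entries and ratios — s1: (73/5)/(18/5) = 73/18; s2: -1/5 ≤ 0, skip; s3: (126/5)/(6/5) = 21; x_3: (12/5)/(2/5) = 6.
Smallest ratio is 73/18 in the row of s1, so s1 leaves.

s1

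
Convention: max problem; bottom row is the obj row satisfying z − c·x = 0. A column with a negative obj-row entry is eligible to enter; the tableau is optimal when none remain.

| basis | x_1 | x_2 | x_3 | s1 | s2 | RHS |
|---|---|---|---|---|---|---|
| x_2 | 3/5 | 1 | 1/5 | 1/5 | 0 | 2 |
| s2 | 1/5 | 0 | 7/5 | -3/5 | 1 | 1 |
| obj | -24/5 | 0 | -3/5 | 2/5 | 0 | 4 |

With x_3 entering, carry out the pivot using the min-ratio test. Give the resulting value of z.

Ratio test on column x_3 — row 1: 2/(1/5) = 10; row 2: 1/(7/5) = 5/7. Minimum is 5/7 at row 2 (s2 leaves); pivot element 7/5.
Pivot on row 2; the obj-row RHS becomes 4 − (-3/5)·(5/7) = 31/7.

31/7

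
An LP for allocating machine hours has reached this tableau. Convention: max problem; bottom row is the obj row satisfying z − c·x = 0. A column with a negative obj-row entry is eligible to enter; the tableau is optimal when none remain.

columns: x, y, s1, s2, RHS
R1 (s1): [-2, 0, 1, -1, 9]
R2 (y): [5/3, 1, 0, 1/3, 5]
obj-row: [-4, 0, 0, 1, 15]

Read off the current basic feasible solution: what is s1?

9

s1 is basic (row 1); its value is the RHS of that row, 9.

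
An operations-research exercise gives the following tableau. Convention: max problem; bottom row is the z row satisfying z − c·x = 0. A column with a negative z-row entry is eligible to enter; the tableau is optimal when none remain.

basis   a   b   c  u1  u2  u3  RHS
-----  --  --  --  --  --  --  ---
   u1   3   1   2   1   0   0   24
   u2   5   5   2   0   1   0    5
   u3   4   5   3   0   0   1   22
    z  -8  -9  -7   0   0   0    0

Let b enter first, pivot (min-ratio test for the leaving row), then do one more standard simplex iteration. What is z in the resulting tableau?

Ratio test on column b — row 1: 24/1 = 24; row 2: 5/5 = 1; row 3: 22/5 = 22/5. Minimum is 1 at row 2 (u2 leaves); pivot element 5.
Pivot on row 2; the z-row RHS becomes 0 − (-9)·1 = 9.
Next entering variable (most negative z-row entry -17/5): c.
Ratio test on column c — row 1: 23/(8/5) = 115/8; row 2: 1/(2/5) = 5/2; row 3: 17/1 = 17. Minimum is 5/2 at row 2 (b leaves); pivot element 2/5.
After the second pivot the z-row RHS is 9 − (-17/5)·(5/2) = 35/2.

35/2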